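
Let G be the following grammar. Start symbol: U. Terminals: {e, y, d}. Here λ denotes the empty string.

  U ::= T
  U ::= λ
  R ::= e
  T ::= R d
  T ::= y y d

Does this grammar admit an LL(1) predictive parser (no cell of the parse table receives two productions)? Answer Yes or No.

Yes

FIRST(U) = {λ, e, y}
FIRST(R) = {e}
FIRST(T) = {e, y}
FOLLOW(U) = {$}
FOLLOW(R) = {d}
FOLLOW(T) = {$}
Each cell of M receives at most one production.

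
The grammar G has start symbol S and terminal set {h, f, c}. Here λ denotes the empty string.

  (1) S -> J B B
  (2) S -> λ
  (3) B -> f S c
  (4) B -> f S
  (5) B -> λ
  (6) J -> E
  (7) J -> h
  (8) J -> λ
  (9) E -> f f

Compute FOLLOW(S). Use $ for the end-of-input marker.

{$, c, f}

FIRST(B): from B->f S c we get {f}; from B->f S we get {f}; from B->λ we get {λ}. So FIRST(B) = {λ, f}.
FIRST(E): from E->f f we get {f}. So FIRST(E) = {f}.
FIRST(J): from J->E we get {f}; from J->h we get {h}; from J->λ we get {λ}. So FIRST(J) = {λ, f, h}.
FIRST(S): from S->J B B we get {λ, f, h}; from S->λ we get {λ}. So FIRST(S) = {λ, f, h}.
FOLLOW(S) includes $ since S is the start symbol.
FOLLOW(S): in B->f S c, S is followed by c with FIRST {c}; in B->f S, the suffix after S is empty, so FOLLOW(S) ⊇ FOLLOW(B) = {$, c, f}. Thus FOLLOW(S) = {$, c, f}.
FOLLOW(B): in S->J B B (occurrence 1), B is followed by B with FIRST {λ, f}; in S->J B B (occurrence 1), the suffix after B is nullable, so FOLLOW(B) ⊇ FOLLOW(S) = {$, c, f}; in S->J B B (occurrence 2), the suffix after B is empty, so FOLLOW(B) ⊇ FOLLOW(S) = {$, c, f}. Thus FOLLOW(B) = {$, c, f}.
FOLLOW(J): in S->J B B, J is followed by B B with FIRST {λ, f}; in S->J B B, the suffix after J is nullable, so FOLLOW(J) ⊇ FOLLOW(S) = {$, c, f}. Thus FOLLOW(J) = {$, c, f}.
FOLLOW(E): in J->E, the suffix after E is empty, so FOLLOW(E) ⊇ FOLLOW(J) = {$, c, f}. Thus FOLLOW(E) = {$, c, f}.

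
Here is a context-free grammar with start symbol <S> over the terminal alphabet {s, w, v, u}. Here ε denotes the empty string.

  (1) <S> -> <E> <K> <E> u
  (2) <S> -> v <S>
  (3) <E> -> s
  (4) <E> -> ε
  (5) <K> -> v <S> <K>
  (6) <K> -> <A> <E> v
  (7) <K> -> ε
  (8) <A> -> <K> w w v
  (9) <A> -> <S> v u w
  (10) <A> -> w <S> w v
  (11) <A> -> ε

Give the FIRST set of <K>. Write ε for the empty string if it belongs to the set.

{ε, s, u, v, w}

FIRST(<E>) = {ε, s}
FIRST(<S>) = {s, u, v, w}  (via <E> <K> <E> u)
FIRST(<K>) = {ε, s, u, v, w}  (via <A> <E> v)
FIRST(<A>) = {ε, s, u, v, w}  (via <K> w w v, <S> v u w)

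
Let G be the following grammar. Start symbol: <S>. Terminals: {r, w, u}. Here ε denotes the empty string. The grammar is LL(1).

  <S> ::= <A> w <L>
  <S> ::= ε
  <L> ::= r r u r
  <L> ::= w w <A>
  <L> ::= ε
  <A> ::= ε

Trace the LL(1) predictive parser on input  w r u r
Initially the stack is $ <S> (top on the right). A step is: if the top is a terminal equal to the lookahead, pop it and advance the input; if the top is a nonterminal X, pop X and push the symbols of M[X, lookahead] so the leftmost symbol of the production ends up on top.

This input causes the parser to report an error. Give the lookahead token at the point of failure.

step 1: stack=$ <S>  input=w r u r $  — expand <S> ::= <A> w <L>
step 2: stack=$ <L> w <A>  input=w r u r $  — expand <A> ::= ε
step 3: stack=$ <L> w  input=w r u r $  — match w
step 4: stack=$ <L>  input=r u r $  — expand <L> ::= r r u r
step 5: stack=$ r u r r  input=r u r $  — match r
step 6: stack=$ r u r  input=u r $  — error: top is terminal r but lookahead is u

u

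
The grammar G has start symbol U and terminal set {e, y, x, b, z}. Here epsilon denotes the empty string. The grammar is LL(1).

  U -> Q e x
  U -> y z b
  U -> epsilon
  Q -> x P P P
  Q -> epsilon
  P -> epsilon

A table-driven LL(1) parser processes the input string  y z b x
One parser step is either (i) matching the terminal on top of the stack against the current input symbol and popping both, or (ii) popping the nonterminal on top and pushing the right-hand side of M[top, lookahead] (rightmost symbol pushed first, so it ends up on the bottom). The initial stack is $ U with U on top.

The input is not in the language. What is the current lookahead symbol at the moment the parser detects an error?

x

     Stack    Input      Action
  1  $ U      y z b x $  expand U -> y z b
  2  $ b z y  y z b x $  match y
  3  $ b z    z b x $    match z
  4  $ b      b x $      match b
  5  $        x $        error: stack empty but input remains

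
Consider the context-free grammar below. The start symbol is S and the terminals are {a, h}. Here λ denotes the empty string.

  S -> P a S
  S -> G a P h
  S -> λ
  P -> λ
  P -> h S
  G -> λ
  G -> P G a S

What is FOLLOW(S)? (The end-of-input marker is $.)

{$, a, h}

FIRST(P): from P->λ we get {λ}; from P->h S we get {h}. So FIRST(P) = {λ, h}.
FIRST(G): from G->λ we get {λ}; from G->P G a S we get {a, h}. So FIRST(G) = {λ, a, h}.
FIRST(S): from S->P a S we get {a, h}; from S->G a P h we get {a, h}; from S->λ we get {λ}. So FIRST(S) = {λ, a, h}.
FOLLOW(S) includes $ since S is the start symbol.
FOLLOW(P): in S->P a S, P is followed by a S with FIRST {a}; in S->G a P h, P is followed by h with FIRST {h}; in G->P G a S, P is followed by G a S with FIRST {a, h}. Thus FOLLOW(P) = {a, h}.
FOLLOW(G): in S->G a P h, G is followed by a P h with FIRST {a}; in G->P G a S, G is followed by a S with FIRST {a}. Thus FOLLOW(G) = {a}.
FOLLOW(S): in S->P a S, the suffix after S is empty (adds nothing new); in P->h S, the suffix after S is empty, so FOLLOW(S) ⊇ FOLLOW(P) = {a, h}; in G->P G a S, the suffix after S is empty, so FOLLOW(S) ⊇ FOLLOW(G) = {a}. Thus FOLLOW(S) = {$, a, h}.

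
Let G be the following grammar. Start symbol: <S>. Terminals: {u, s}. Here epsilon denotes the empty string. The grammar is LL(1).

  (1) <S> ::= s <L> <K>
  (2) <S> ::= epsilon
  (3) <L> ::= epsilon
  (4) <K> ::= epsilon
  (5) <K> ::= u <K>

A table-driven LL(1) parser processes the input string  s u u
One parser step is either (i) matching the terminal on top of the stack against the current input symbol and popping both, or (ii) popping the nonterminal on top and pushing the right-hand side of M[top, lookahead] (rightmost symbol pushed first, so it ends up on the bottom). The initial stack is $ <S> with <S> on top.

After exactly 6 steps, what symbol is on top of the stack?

u

     Stack        Input    Action
  1  $ <S>        s u u $  expand <S> ::= s <L> <K>
  2  $ <K> <L> s  s u u $  match s
  3  $ <K> <L>    u u $    expand <L> ::= epsilon
  4  $ <K>        u u $    expand <K> ::= u <K>
  5  $ <K> u      u u $    match u
  6  $ <K>        u $      expand <K> ::= u <K>
Stack after step 6: $ <K> u (top = u).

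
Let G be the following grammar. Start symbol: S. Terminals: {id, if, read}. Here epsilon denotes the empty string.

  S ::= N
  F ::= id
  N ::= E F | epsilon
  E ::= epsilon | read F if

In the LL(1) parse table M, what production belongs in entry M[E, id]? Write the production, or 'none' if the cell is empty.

FIRST(F): from F::=id we get {id}. So FIRST(F) = {id}.
FIRST(E): from E::=epsilon we get {epsilon}; from E::=read F if we get {read}. So FIRST(E) = {epsilon, read}.
FIRST(N): from N::=E F we get {id, read}; from N::=epsilon we get {epsilon}. So FIRST(N) = {epsilon, id, read}.
FIRST(S): from S::=N we get {epsilon, id, read}. So FIRST(S) = {epsilon, id, read}.
FOLLOW(S) includes $ since S is the start symbol.
FOLLOW(E): in N::=E F, E is followed by F with FIRST {id}. Thus FOLLOW(E) = {id}.
For E ::= epsilon: FIRST(epsilon) = {epsilon}, so it goes in M[E, t] for t ∈ {}; since epsilon ∈ FIRST, also for every t ∈ FOLLOW(E) = {id}.
For E ::= read F if: FIRST(read F if) = {read}, so it goes in M[E, t] for t ∈ {read}.

E ::= epsilon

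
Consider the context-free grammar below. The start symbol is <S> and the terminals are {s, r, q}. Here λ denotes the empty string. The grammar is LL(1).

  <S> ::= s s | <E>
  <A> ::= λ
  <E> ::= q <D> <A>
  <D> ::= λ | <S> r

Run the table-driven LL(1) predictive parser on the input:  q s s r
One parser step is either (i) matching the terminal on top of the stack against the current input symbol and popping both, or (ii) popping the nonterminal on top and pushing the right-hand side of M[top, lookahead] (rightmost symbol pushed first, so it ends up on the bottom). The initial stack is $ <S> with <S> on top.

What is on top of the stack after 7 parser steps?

     Stack        Input      Action
  1  $ <S>        q s s r $  expand <S> ::= <E>
  2  $ <E>        q s s r $  expand <E> ::= q <D> <A>
  3  $ <A> <D> q  q s s r $  match q
  4  $ <A> <D>    s s r $    expand <D> ::= <S> r
  5  $ <A> r <S>  s s r $    expand <S> ::= s s
  6  $ <A> r s s  s s r $    match s
  7  $ <A> r s    s r $      match s
Stack after step 7: $ <A> r (top = r).

r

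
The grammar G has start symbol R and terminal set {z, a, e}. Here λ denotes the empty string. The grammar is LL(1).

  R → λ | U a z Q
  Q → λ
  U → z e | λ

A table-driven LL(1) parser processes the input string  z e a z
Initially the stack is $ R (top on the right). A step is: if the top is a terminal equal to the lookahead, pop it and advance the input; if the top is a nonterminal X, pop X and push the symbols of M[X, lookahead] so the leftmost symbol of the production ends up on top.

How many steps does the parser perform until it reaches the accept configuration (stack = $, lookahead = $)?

7

     Stack        Input      Action
  1  $ R          z e a z $  expand R → U a z Q
  2  $ Q z a U    z e a z $  expand U → z e
  3  $ Q z a e z  z e a z $  match z
  4  $ Q z a e    e a z $    match e
  5  $ Q z a      a z $      match a
  6  $ Q z        z $        match z
  7  $ Q          $          expand Q → λ
Accept reached after 7 steps.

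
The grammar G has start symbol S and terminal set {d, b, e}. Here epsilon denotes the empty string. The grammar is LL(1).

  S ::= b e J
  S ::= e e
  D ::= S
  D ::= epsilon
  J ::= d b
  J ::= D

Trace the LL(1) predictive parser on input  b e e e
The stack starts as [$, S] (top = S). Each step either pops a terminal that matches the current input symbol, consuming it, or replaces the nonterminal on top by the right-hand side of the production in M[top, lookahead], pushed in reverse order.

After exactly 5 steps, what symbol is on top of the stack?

step 1: stack=$ S  input=b e e e $  — expand S ::= b e J
step 2: stack=$ J e b  input=b e e e $  — match b
step 3: stack=$ J e  input=e e e $  — match e
step 4: stack=$ J  input=e e $  — expand J ::= D
step 5: stack=$ D  input=e e $  — expand D ::= S
Stack after step 5: $ S (top = S).

S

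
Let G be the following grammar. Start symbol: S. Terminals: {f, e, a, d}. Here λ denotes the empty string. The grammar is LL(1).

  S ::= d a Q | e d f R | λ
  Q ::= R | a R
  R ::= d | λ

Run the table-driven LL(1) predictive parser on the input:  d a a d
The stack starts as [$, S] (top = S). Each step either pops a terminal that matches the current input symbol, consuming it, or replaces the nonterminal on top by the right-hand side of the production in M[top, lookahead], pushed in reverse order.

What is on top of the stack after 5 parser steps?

step 1: stack=$ S  input=d a a d $  — expand S ::= d a Q
step 2: stack=$ Q a d  input=d a a d $  — match d
step 3: stack=$ Q a  input=a a d $  — match a
step 4: stack=$ Q  input=a d $  — expand Q ::= a R
step 5: stack=$ R a  input=a d $  — match a
Stack after step 5: $ R (top = R).

R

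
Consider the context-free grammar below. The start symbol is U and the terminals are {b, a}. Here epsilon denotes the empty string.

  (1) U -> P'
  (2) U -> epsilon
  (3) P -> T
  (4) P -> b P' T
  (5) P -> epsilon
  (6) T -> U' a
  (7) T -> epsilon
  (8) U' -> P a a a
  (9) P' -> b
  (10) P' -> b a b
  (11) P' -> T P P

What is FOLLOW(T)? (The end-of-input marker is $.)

FIRST(U): from U->P' we get {epsilon, a, b}; from U->epsilon we get {epsilon}. So FIRST(U) = {epsilon, a, b}.
FIRST(P): from P->T we get {epsilon, a, b}; from P->b P' T we get {b}; from P->epsilon we get {epsilon}. So FIRST(P) = {epsilon, a, b}.
FIRST(U'): from U'->P a a a we get {a, b}. So FIRST(U') = {a, b}.
FIRST(T): from T->U' a we get {a, b}; from T->epsilon we get {epsilon}. So FIRST(T) = {epsilon, a, b}.
FIRST(P'): from P'->b we get {b}; from P'->b a b we get {b}; from P'->T P P we get {epsilon, a, b}. So FIRST(P') = {epsilon, a, b}.
FOLLOW(U) includes $ since U is the start symbol.
FOLLOW(U): U appears on no right-hand side. Thus FOLLOW(U) = {$}.
FOLLOW(U'): in T->U' a, U' is followed by a with FIRST {a}. Thus FOLLOW(U') = {a}.
FOLLOW(P): in U'->P a a a, P is followed by a a a with FIRST {a}; in P'->T P P (occurrence 1), P is followed by P with FIRST {epsilon, a, b}; in P'->T P P (occurrence 1), the suffix after P is nullable, so FOLLOW(P) ⊇ FOLLOW(P') = {$, a, b}; in P'->T P P (occurrence 2), the suffix after P is empty, so FOLLOW(P) ⊇ FOLLOW(P') = {$, a, b}. Thus FOLLOW(P) = {$, a, b}.
FOLLOW(P'): in U->P', the suffix after P' is empty, so FOLLOW(P') ⊇ FOLLOW(U) = {$}; in P->b P' T, P' is followed by T with FIRST {epsilon, a, b}; in P->b P' T, the suffix after P' is nullable, so FOLLOW(P') ⊇ FOLLOW(P) = {$, a, b}. Thus FOLLOW(P') = {$, a, b}.
FOLLOW(T): in P->T, the suffix after T is empty, so FOLLOW(T) ⊇ FOLLOW(P) = {$, a, b}; in P->b P' T, the suffix after T is empty, so FOLLOW(T) ⊇ FOLLOW(P) = {$, a, b}; in P'->T P P, T is followed by P P with FIRST {epsilon, a, b}; in P'->T P P, the suffix after T is nullable, so FOLLOW(T) ⊇ FOLLOW(P') = {$, a, b}. Thus FOLLOW(T) = {$, a, b}.

{$, a, b}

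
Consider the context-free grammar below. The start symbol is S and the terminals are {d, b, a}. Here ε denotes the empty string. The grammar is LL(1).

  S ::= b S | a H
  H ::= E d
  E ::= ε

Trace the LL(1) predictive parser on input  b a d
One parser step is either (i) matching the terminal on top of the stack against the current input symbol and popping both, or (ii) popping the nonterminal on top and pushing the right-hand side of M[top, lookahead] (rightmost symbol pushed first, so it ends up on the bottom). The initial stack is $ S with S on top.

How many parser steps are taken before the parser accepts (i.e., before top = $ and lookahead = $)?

7

     Stack  Input    Action
  1  $ S    b a d $  expand S ::= b S
  2  $ S b  b a d $  match b
  3  $ S    a d $    expand S ::= a H
  4  $ H a  a d $    match a
  5  $ H    d $      expand H ::= E d
  6  $ d E  d $      expand E ::= ε
  7  $ d    d $      match d
Accept reached after 7 steps.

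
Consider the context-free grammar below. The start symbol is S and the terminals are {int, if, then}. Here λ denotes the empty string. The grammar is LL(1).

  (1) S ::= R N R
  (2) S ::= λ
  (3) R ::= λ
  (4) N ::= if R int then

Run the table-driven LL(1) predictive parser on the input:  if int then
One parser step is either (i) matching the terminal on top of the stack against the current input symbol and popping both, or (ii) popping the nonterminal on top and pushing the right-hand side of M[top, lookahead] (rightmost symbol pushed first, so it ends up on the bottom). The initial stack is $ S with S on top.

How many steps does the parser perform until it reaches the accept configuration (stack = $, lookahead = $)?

     Stack              Input          Action
  1  $ S                if int then $  expand S ::= R N R
  2  $ R N R            if int then $  expand R ::= λ
  3  $ R N              if int then $  expand N ::= if R int then
  4  $ R then int R if  if int then $  match if
  5  $ R then int R     int then $     expand R ::= λ
  6  $ R then int       int then $     match int
  7  $ R then           then $         match then
  8  $ R                $              expand R ::= λ
Accept reached after 8 steps.

8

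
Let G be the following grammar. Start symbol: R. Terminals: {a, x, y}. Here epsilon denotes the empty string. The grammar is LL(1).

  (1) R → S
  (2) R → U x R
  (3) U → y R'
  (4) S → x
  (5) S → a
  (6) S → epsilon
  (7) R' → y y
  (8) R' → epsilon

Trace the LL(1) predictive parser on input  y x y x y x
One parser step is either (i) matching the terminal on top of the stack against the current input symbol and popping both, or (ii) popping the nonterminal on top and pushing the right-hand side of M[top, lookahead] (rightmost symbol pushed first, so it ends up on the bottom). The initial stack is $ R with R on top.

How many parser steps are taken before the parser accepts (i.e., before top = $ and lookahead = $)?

step 1: stack=$ R  input=y x y x y x $  — expand R → U x R
step 2: stack=$ R x U  input=y x y x y x $  — expand U → y R'
step 3: stack=$ R x R' y  input=y x y x y x $  — match y
step 4: stack=$ R x R'  input=x y x y x $  — expand R' → epsilon
step 5: stack=$ R x  input=x y x y x $  — match x
step 6: stack=$ R  input=y x y x $  — expand R → U x R
step 7: stack=$ R x U  input=y x y x $  — expand U → y R'
step 8: stack=$ R x R' y  input=y x y x $  — match y
step 9: stack=$ R x R'  input=x y x $  — expand R' → epsilon
step 10: stack=$ R x  input=x y x $  — match x
step 11: stack=$ R  input=y x $  — expand R → U x R
step 12: stack=$ R x U  input=y x $  — expand U → y R'
step 13: stack=$ R x R' y  input=y x $  — match y
step 14: stack=$ R x R'  input=x $  — expand R' → epsilon
step 15: stack=$ R x  input=x $  — match x
step 16: stack=$ R  input=$  — expand R → S
step 17: stack=$ S  input=$  — expand S → epsilon
Accept reached after 17 steps.

17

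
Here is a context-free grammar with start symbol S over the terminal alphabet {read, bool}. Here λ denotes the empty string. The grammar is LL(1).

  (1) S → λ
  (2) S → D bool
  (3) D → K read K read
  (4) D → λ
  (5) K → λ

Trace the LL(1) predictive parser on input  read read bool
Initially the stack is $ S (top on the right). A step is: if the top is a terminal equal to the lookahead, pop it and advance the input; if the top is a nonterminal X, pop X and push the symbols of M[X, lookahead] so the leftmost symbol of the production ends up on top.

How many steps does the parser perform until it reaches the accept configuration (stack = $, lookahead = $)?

7

     Stack                 Input             Action
  1  $ S                   read read bool $  expand S → D bool
  2  $ bool D              read read bool $  expand D → K read K read
  3  $ bool read K read K  read read bool $  expand K → λ
  4  $ bool read K read    read read bool $  match read
  5  $ bool read K         read bool $       expand K → λ
  6  $ bool read           read bool $       match read
  7  $ bool                bool $            match bool
Accept reached after 7 steps.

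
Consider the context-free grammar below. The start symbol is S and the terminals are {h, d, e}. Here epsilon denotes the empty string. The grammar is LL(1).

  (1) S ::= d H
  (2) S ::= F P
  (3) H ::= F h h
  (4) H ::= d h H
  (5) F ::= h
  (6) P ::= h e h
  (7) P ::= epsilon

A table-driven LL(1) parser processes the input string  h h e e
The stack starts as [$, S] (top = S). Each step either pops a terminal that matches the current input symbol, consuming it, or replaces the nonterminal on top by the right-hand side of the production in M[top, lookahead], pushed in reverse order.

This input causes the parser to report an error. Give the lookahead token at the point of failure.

step 1: stack=$ S  input=h h e e $  — expand S ::= F P
step 2: stack=$ P F  input=h h e e $  — expand F ::= h
step 3: stack=$ P h  input=h h e e $  — match h
step 4: stack=$ P  input=h e e $  — expand P ::= h e h
step 5: stack=$ h e h  input=h e e $  — match h
step 6: stack=$ h e  input=e e $  — match e
step 7: stack=$ h  input=e $  — error: top is terminal h but lookahead is e

e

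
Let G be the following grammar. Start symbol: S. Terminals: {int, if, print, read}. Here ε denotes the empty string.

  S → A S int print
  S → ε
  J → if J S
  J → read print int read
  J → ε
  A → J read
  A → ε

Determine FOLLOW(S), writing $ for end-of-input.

FIRST(J) = {ε, if, read}
FIRST(A) = {ε, if, read}  (via J read)
FIRST(S) = {ε, if, int, read}  (via A S int print)
FOLLOW(S) includes $ since S is the start symbol.
FOLLOW(J): in J→if J S, J is followed by S with FIRST {ε, if, int, read}; in J→if J S, the suffix after J is nullable (adds nothing new); in A→J read, J is followed by read with FIRST {read}. Thus FOLLOW(J) = {if, int, read}.
FOLLOW(S): in S→A S int print, S is followed by int print with FIRST {int}; in J→if J S, the suffix after S is empty, so FOLLOW(S) ⊇ FOLLOW(J) = {if, int, read}. Thus FOLLOW(S) = {$, if, int, read}.
FOLLOW(A): in S→A S int print, A is followed by S int print with FIRST {if, int, read}. Thus FOLLOW(A) = {if, int, read}.

{$, if, int, read}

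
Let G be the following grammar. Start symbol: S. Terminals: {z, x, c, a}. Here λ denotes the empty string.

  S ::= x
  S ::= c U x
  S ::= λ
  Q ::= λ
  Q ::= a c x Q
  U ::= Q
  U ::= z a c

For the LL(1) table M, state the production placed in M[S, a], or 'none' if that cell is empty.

FIRST(S): from S::=x we get {x}; from S::=c U x we get {c}; from S::=λ we get {λ}. So FIRST(S) = {λ, c, x}.
FIRST(Q): from Q::=λ we get {λ}; from Q::=a c x Q we get {a}. So FIRST(Q) = {λ, a}.
FIRST(U): from U::=Q we get {λ, a}; from U::=z a c we get {z}. So FIRST(U) = {λ, a, z}.
FOLLOW(S) includes $ since S is the start symbol.
FOLLOW(S): S appears on no right-hand side. Thus FOLLOW(S) = {$}.
For S ::= x: FIRST(x) = {x}, so it goes in M[S, t] for t ∈ {x}.
For S ::= c U x: FIRST(c U x) = {c}, so it goes in M[S, t] for t ∈ {c}.
For S ::= λ: FIRST(λ) = {λ}, so it goes in M[S, t] for t ∈ {}; since λ ∈ FIRST, also for every t ∈ FOLLOW(S) = {$}.
None of these place a production in M[S, a].

none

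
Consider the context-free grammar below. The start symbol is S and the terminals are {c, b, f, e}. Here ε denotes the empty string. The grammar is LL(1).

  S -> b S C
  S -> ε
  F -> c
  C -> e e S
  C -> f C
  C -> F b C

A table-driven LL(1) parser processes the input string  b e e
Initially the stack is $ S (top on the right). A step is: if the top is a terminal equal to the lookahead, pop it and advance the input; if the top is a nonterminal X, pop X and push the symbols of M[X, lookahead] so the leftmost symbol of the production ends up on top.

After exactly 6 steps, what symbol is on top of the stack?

S

     Stack    Input    Action
  1  $ S      b e e $  expand S -> b S C
  2  $ C S b  b e e $  match b
  3  $ C S    e e $    expand S -> ε
  4  $ C      e e $    expand C -> e e S
  5  $ S e e  e e $    match e
  6  $ S e    e $      match e
Stack after step 6: $ S (top = S).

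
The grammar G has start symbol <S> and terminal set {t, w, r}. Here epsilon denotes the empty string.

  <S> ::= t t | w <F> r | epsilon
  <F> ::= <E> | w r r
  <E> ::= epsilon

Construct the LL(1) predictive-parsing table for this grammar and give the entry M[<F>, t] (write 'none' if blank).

FIRST(<S>) = {epsilon, t, w}
FIRST(<E>) = {epsilon}
FIRST(<F>) = {epsilon, w}  (via <E>)
FOLLOW(<S>) includes $ since <S> is the start symbol.
FOLLOW(<F>): in <S>::=w <F> r, <F> is followed by r with FIRST {r}. Thus FOLLOW(<F>) = {r}.
For <F> ::= <E>: FIRST(<E>) = {epsilon}, so it goes in M[<F>, t] for t ∈ {}; since epsilon ∈ FIRST, also for every t ∈ FOLLOW(<F>) = {r}.
For <F> ::= w r r: FIRST(w r r) = {w}, so it goes in M[<F>, t] for t ∈ {w}.
None of these place a production in M[<F>, t].

none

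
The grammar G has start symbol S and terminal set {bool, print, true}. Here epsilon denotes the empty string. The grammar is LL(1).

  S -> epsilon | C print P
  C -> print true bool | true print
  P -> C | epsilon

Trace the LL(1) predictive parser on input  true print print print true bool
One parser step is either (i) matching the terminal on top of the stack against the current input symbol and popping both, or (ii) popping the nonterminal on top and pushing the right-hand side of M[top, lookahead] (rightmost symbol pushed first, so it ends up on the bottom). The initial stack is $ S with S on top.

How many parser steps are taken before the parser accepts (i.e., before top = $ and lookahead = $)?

      Stack                 Input                               Action
   1  $ S                   true print print print true bool $  expand S -> C print P
   2  $ P print C           true print print print true bool $  expand C -> true print
   3  $ P print print true  true print print print true bool $  match true
   4  $ P print print       print print print true bool $       match print
   5  $ P print             print print true bool $             match print
   6  $ P                   print true bool $                   expand P -> C
   7  $ C                   print true bool $                   expand C -> print true bool
   8  $ bool true print     print true bool $                   match print
   9  $ bool true           true bool $                         match true
  10  $ bool                bool $                              match bool
Accept reached after 10 steps.

10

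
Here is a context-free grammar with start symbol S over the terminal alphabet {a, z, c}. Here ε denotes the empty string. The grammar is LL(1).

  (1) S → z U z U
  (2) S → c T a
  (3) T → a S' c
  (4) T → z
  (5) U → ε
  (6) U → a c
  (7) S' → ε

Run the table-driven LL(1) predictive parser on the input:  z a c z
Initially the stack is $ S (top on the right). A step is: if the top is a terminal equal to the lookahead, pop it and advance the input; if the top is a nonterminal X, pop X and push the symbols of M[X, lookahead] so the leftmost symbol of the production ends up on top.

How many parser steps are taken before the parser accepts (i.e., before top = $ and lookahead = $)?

     Stack      Input      Action
  1  $ S        z a c z $  expand S → z U z U
  2  $ U z U z  z a c z $  match z
  3  $ U z U    a c z $    expand U → a c
  4  $ U z c a  a c z $    match a
  5  $ U z c    c z $      match c
  6  $ U z      z $        match z
  7  $ U        $          expand U → ε
Accept reached after 7 steps.

7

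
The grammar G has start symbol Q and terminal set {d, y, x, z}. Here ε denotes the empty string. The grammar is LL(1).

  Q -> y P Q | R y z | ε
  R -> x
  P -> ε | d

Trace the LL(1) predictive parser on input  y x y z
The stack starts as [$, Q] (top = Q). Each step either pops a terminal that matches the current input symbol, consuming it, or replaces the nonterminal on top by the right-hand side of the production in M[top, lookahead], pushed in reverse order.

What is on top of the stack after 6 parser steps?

y

step 1: stack=$ Q  input=y x y z $  — expand Q -> y P Q
step 2: stack=$ Q P y  input=y x y z $  — match y
step 3: stack=$ Q P  input=x y z $  — expand P -> ε
step 4: stack=$ Q  input=x y z $  — expand Q -> R y z
step 5: stack=$ z y R  input=x y z $  — expand R -> x
step 6: stack=$ z y x  input=x y z $  — match x
Stack after step 6: $ z y (top = y).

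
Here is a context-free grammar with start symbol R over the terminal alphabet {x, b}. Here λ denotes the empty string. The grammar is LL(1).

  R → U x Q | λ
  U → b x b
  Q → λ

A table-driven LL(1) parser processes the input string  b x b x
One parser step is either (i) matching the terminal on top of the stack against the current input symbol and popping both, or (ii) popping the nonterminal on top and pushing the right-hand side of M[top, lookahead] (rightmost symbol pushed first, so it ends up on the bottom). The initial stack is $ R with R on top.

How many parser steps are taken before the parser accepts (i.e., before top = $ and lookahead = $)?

     Stack        Input      Action
  1  $ R          b x b x $  expand R → U x Q
  2  $ Q x U      b x b x $  expand U → b x b
  3  $ Q x b x b  b x b x $  match b
  4  $ Q x b x    x b x $    match x
  5  $ Q x b      b x $      match b
  6  $ Q x        x $        match x
  7  $ Q          $          expand Q → λ
Accept reached after 7 steps.

7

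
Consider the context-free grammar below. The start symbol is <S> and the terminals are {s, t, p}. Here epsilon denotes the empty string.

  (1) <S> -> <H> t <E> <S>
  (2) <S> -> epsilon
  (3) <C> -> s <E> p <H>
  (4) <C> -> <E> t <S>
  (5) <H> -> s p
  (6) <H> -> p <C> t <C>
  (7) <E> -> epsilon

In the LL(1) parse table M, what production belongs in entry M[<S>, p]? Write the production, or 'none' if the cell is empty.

<S> -> <H> t <E> <S>

FIRST(<H>): from <H>->s p we get {s}; from <H>->p <C> t <C> we get {p}. So FIRST(<H>) = {p, s}.
FIRST(<E>): from <E>->epsilon we get {epsilon}. So FIRST(<E>) = {epsilon}.
FIRST(<S>): from <S>-><H> t <E> <S> we get {p, s}; from <S>->epsilon we get {epsilon}. So FIRST(<S>) = {epsilon, p, s}.
FIRST(<C>): from <C>->s <E> p <H> we get {s}; from <C>-><E> t <S> we get {t}. So FIRST(<C>) = {s, t}.
FOLLOW(<S>) includes $ since <S> is the start symbol.
FOLLOW(<S>): in <S>-><H> t <E> <S>, the suffix after <S> is empty (adds nothing new); in <C>-><E> t <S>, the suffix after <S> is empty, so FOLLOW(<S>) ⊇ FOLLOW(<C>) = {t}. Thus FOLLOW(<S>) = {$, t}.
FOLLOW(<C>): in <H>->p <C> t <C> (occurrence 1), <C> is followed by t <C> with FIRST {t}; in <H>->p <C> t <C> (occurrence 2), the suffix after <C> is empty, so FOLLOW(<C>) ⊇ FOLLOW(<H>) = {t}. Thus FOLLOW(<C>) = {t}.
For <S> -> <H> t <E> <S>: FIRST(<H> t <E> <S>) = {p, s}, so it goes in M[<S>, t] for t ∈ {p, s}.
For <S> -> epsilon: FIRST(epsilon) = {epsilon}, so it goes in M[<S>, t] for t ∈ {}; since epsilon ∈ FIRST, also for every t ∈ FOLLOW(<S>) = {$, t}.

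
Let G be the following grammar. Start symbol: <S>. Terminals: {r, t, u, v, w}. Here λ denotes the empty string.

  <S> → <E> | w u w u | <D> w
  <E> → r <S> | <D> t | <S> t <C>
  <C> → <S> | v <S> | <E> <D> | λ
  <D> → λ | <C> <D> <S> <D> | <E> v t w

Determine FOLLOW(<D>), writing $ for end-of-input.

{$, r, t, v, w}

FIRST(<S>): from <S>→<E> we get {r, t, v, w}; from <S>→w u w u we get {w}; from <S>→<D> w we get {r, t, v, w}. So FIRST(<S>) = {r, t, v, w}.
FIRST(<E>): from <E>→r <S> we get {r}; from <E>→<D> t we get {r, t, v, w}; from <E>→<S> t <C> we get {r, t, v, w}. So FIRST(<E>) = {r, t, v, w}.
FIRST(<C>): from <C>→<S> we get {r, t, v, w}; from <C>→v <S> we get {v}; from <C>→<E> <D> we get {r, t, v, w}; from <C>→λ we get {λ}. So FIRST(<C>) = {λ, r, t, v, w}.
FIRST(<D>): from <D>→λ we get {λ}; from <D>→<C> <D> <S> <D> we get {r, t, v, w}; from <D>→<E> v t w we get {r, t, v, w}. So FIRST(<D>) = {λ, r, t, v, w}.
FOLLOW(<S>) includes $ since <S> is the start symbol.
FOLLOW(<S>): in <E>→r <S>, the suffix after <S> is empty, so FOLLOW(<S>) ⊇ FOLLOW(<E>) = {$, r, t, v, w}; in <E>→<S> t <C>, <S> is followed by t <C> with FIRST {t}; in <C>→<S>, the suffix after <S> is empty, so FOLLOW(<S>) ⊇ FOLLOW(<C>) = {$, r, t, v, w}; in <C>→v <S>, the suffix after <S> is empty, so FOLLOW(<S>) ⊇ FOLLOW(<C>) = {$, r, t, v, w}; in <D>→<C> <D> <S> <D>, <S> is followed by <D> with FIRST {λ, r, t, v, w}; in <D>→<C> <D> <S> <D>, the suffix after <S> is nullable, so FOLLOW(<S>) ⊇ FOLLOW(<D>) = {$, r, t, v, w}. Thus FOLLOW(<S>) = {$, r, t, v, w}.
FOLLOW(<E>): in <S>→<E>, the suffix after <E> is empty, so FOLLOW(<E>) ⊇ FOLLOW(<S>) = {$, r, t, v, w}; in <C>→<E> <D>, <E> is followed by <D> with FIRST {λ, r, t, v, w}; in <C>→<E> <D>, the suffix after <E> is nullable, so FOLLOW(<E>) ⊇ FOLLOW(<C>) = {$, r, t, v, w}; in <D>→<E> v t w, <E> is followed by v t w with FIRST {v}. Thus FOLLOW(<E>) = {$, r, t, v, w}.
FOLLOW(<C>): in <E>→<S> t <C>, the suffix after <C> is empty, so FOLLOW(<C>) ⊇ FOLLOW(<E>) = {$, r, t, v, w}; in <D>→<C> <D> <S> <D>, <C> is followed by <D> <S> <D> with FIRST {r, t, v, w}. Thus FOLLOW(<C>) = {$, r, t, v, w}.
FOLLOW(<D>): in <S>→<D> w, <D> is followed by w with FIRST {w}; in <E>→<D> t, <D> is followed by t with FIRST {t}; in <C>→<E> <D>, the suffix after <D> is empty, so FOLLOW(<D>) ⊇ FOLLOW(<C>) = {$, r, t, v, w}; in <D>→<C> <D> <S> <D> (occurrence 1), <D> is followed by <S> <D> with FIRST {r, t, v, w}; in <D>→<C> <D> <S> <D> (occurrence 2), the suffix after <D> is empty (adds nothing new). Thus FOLLOW(<D>) = {$, r, t, v, w}.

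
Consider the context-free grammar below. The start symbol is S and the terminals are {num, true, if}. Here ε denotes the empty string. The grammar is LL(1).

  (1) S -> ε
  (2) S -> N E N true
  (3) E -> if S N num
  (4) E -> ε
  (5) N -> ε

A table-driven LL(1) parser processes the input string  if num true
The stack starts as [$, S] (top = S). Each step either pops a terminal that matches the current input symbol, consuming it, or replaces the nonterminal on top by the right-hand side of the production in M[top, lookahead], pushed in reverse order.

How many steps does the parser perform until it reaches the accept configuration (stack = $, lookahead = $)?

     Stack                Input          Action
  1  $ S                  if num true $  expand S -> N E N true
  2  $ true N E N         if num true $  expand N -> ε
  3  $ true N E           if num true $  expand E -> if S N num
  4  $ true N num N S if  if num true $  match if
  5  $ true N num N S     num true $     expand S -> ε
  6  $ true N num N       num true $     expand N -> ε
  7  $ true N num         num true $     match num
  8  $ true N             true $         expand N -> ε
  9  $ true               true $         match true
Accept reached after 9 steps.

9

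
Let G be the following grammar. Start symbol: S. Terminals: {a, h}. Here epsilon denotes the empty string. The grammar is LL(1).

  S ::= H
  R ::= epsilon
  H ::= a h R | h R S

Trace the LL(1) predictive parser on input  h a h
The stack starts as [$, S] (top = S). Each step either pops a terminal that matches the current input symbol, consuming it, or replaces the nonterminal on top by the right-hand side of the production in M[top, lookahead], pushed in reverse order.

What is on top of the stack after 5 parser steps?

step 1: stack=$ S  input=h a h $  — expand S ::= H
step 2: stack=$ H  input=h a h $  — expand H ::= h R S
step 3: stack=$ S R h  input=h a h $  — match h
step 4: stack=$ S R  input=a h $  — expand R ::= epsilon
step 5: stack=$ S  input=a h $  — expand S ::= H
Stack after step 5: $ H (top = H).

H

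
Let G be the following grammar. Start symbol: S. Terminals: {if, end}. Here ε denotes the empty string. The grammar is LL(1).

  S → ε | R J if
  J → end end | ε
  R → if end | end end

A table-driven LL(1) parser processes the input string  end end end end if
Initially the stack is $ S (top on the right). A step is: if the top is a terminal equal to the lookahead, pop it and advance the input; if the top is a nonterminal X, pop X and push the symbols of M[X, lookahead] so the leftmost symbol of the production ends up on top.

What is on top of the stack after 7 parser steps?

step 1: stack=$ S  input=end end end end if $  — expand S → R J if
step 2: stack=$ if J R  input=end end end end if $  — expand R → end end
step 3: stack=$ if J end end  input=end end end end if $  — match end
step 4: stack=$ if J end  input=end end end if $  — match end
step 5: stack=$ if J  input=end end if $  — expand J → end end
step 6: stack=$ if end end  input=end end if $  — match end
step 7: stack=$ if end  input=end if $  — match end
Stack after step 7: $ if (top = if).

if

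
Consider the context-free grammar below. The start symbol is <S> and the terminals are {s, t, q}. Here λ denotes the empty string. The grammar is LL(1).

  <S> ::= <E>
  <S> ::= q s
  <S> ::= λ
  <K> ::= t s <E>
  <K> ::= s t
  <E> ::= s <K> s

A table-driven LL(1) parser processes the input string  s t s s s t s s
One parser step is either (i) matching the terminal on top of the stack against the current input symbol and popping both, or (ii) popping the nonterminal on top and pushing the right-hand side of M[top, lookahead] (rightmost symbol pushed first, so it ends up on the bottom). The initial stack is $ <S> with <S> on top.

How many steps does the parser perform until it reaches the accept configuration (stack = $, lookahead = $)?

step 1: stack=$ <S>  input=s t s s s t s s $  — expand <S> ::= <E>
step 2: stack=$ <E>  input=s t s s s t s s $  — expand <E> ::= s <K> s
step 3: stack=$ s <K> s  input=s t s s s t s s $  — match s
step 4: stack=$ s <K>  input=t s s s t s s $  — expand <K> ::= t s <E>
step 5: stack=$ s <E> s t  input=t s s s t s s $  — match t
step 6: stack=$ s <E> s  input=s s s t s s $  — match s
step 7: stack=$ s <E>  input=s s t s s $  — expand <E> ::= s <K> s
step 8: stack=$ s s <K> s  input=s s t s s $  — match s
step 9: stack=$ s s <K>  input=s t s s $  — expand <K> ::= s t
step 10: stack=$ s s t s  input=s t s s $  — match s
step 11: stack=$ s s t  input=t s s $  — match t
step 12: stack=$ s s  input=s s $  — match s
step 13: stack=$ s  input=s $  — match s
Accept reached after 13 steps.

13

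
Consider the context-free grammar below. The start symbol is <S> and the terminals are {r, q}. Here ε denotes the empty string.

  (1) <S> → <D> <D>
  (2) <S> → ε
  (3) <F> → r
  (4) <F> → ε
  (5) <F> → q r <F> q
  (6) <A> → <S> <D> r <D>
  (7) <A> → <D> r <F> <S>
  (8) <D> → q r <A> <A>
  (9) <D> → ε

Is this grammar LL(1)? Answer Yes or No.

FIRST(<S>) = {ε, q}
FIRST(<F>) = {ε, q, r}
FIRST(<A>) = {q, r}
FIRST(<D>) = {ε, q}
FOLLOW(<S>) = {$, q, r}
FOLLOW(<F>) = {$, q, r}
FOLLOW(<A>) = {$, q, r}
FOLLOW(<D>) = {$, q, r}
Cell M[<A>, q] receives both <A> → <S> <D> r <D> and <A> → <D> r <F> <S> — the grammar is not LL(1).

No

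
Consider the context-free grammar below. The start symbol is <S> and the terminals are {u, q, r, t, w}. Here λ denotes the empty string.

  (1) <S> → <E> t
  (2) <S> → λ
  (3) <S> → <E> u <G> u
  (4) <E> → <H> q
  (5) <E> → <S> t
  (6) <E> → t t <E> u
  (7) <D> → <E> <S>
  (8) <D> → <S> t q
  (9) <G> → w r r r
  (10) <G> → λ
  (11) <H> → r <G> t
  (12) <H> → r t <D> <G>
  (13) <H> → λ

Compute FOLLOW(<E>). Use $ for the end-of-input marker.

FIRST(<G>) = {λ, w}
FIRST(<H>) = {λ, r}
FIRST(<S>) = {λ, q, r, t}  (via <E> t, <E> u <G> u)
FIRST(<E>) = {q, r, t}  (via <H> q, <S> t)
FIRST(<D>) = {q, r, t}  (via <E> <S>, <S> t q)
FOLLOW(<S>) includes $ since <S> is the start symbol.
FOLLOW(<H>): in <E>→<H> q, <H> is followed by q with FIRST {q}. Thus FOLLOW(<H>) = {q}.
FOLLOW(<D>): in <H>→r t <D> <G>, <D> is followed by <G> with FIRST {λ, w}; in <H>→r t <D> <G>, the suffix after <D> is nullable, so FOLLOW(<D>) ⊇ FOLLOW(<H>) = {q}. Thus FOLLOW(<D>) = {q, w}.
FOLLOW(<S>): in <E>→<S> t, <S> is followed by t with FIRST {t}; in <D>→<E> <S>, the suffix after <S> is empty, so FOLLOW(<S>) ⊇ FOLLOW(<D>) = {q, w}; in <D>→<S> t q, <S> is followed by t q with FIRST {t}. Thus FOLLOW(<S>) = {$, q, t, w}.
FOLLOW(<E>): in <S>→<E> t, <E> is followed by t with FIRST {t}; in <S>→<E> u <G> u, <E> is followed by u <G> u with FIRST {u}; in <E>→t t <E> u, <E> is followed by u with FIRST {u}; in <D>→<E> <S>, <E> is followed by <S> with FIRST {λ, q, r, t}; in <D>→<E> <S>, the suffix after <E> is nullable, so FOLLOW(<E>) ⊇ FOLLOW(<D>) = {q, w}. Thus FOLLOW(<E>) = {q, r, t, u, w}.
FOLLOW(<G>): in <S>→<E> u <G> u, <G> is followed by u with FIRST {u}; in <H>→r <G> t, <G> is followed by t with FIRST {t}; in <H>→r t <D> <G>, the suffix after <G> is empty, so FOLLOW(<G>) ⊇ FOLLOW(<H>) = {q}. Thus FOLLOW(<G>) = {q, t, u}.

{q, r, t, u, w}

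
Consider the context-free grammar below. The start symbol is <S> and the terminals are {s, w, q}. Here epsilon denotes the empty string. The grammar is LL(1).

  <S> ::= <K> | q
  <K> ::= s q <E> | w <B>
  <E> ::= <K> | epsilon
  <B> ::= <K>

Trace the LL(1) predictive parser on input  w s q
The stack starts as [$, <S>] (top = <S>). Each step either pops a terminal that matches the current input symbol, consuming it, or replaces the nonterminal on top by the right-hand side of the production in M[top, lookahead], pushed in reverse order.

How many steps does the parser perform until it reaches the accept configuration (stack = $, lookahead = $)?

8

step 1: stack=$ <S>  input=w s q $  — expand <S> ::= <K>
step 2: stack=$ <K>  input=w s q $  — expand <K> ::= w <B>
step 3: stack=$ <B> w  input=w s q $  — match w
step 4: stack=$ <B>  input=s q $  — expand <B> ::= <K>
step 5: stack=$ <K>  input=s q $  — expand <K> ::= s q <E>
step 6: stack=$ <E> q s  input=s q $  — match s
step 7: stack=$ <E> q  input=q $  — match q
step 8: stack=$ <E>  input=$  — expand <E> ::= epsilon
Accept reached after 8 steps.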